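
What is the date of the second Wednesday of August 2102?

August 1, 2102 is a Tuesday.
The first Wednesday is therefore August 2 (1 days later).
The second Wednesday is 2 + 1×7 = August 9.

August 9, 2102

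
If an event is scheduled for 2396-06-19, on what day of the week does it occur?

Wednesday

Doomsday rule: the anchor day for the 2300s is Wednesday. For year 96: 96÷12 = 8 r 0, and 0÷4 = 0, so 8+0+0 = 8.
Wednesday + 8 ≡ Thursday — that's 2396's doomsday.
In June the doomsday date is Jun 6.
Jun 19 is 13 days after Jun 6; 13 mod 7 = 6, so Thursday + 6 = Wednesday.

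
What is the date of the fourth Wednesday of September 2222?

September 25, 2222

September 1, 2222 is a Sunday.
The first Wednesday is therefore September 4 (3 days later).
The fourth Wednesday is 4 + 3×7 = September 25.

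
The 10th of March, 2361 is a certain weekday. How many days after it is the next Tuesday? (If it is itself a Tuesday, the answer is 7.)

Mar 10, 2361 is a Friday.
From Friday to the next Tuesday is 4 days.

4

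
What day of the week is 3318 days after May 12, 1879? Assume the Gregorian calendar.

First find the weekday of May 12, 1879. Doomsday rule: the anchor day for the 1800s is Friday. For year 79: 79÷12 = 6 r 7, and 7÷4 = 1, so 6+7+1 = 14.
Friday + 14 ≡ Friday — that's 1879's doomsday.
In May the doomsday date is May 9.
May 12 is 3 days after May 9; 3 mod 7 = 3, so Friday + 3 = Monday.
3318 mod 7 = 0, so 3318 days after a Monday is Monday + 0 = Monday.

Monday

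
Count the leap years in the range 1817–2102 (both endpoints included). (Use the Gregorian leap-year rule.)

69

Multiples of 4 in [1817,2102]: 71.
Of those, multiples of 100: 3 (not leap unless ÷400).
Multiples of 400: 1.
Leap years = 71 − 3 + 1 = 69.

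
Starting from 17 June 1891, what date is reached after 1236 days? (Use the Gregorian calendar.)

+366 (one year; includes Feb 29, 1892) → Jun 17, 1892 (870 left).
+365 (one year) → Jun 17, 1893 (505 left).
+365 (one year) → Jun 17, 1894 (140 left).
Jun has 30 days: +14 → Jul 1, 1894 (126 left).
Jul has 31 days: +31 → Aug 1, 1894 (95 left).
Aug has 31 days: +31 → Sep 1, 1894 (64 left).
Sep has 30 days: +30 → Oct 1, 1894 (34 left).
Oct has 31 days: +31 → Nov 1, 1894 (3 left).
+3 → Nov 4, 1894.

November 4, 1894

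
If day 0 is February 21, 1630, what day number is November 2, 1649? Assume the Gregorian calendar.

Feb 21, 1630 → Feb 21, 1631: 365 days.
Feb 21, 1631 → Feb 21, 1632: 365 days.
Feb 21, 1632 → Feb 21, 1633: 366 days (Feb 29, 1632 is in that span).
Feb 21, 1633 → Feb 21, 1634: 365 days.
Feb 21, 1634 → Feb 21, 1635: 365 days.
Feb 21, 1635 → Feb 21, 1636: 365 days.
Feb 21, 1636 → Feb 21, 1637: 366 days (Feb 29, 1636 is in that span).
Feb 21, 1637 → Feb 21, 1638: 365 days.
Feb 21, 1638 → Feb 21, 1639: 365 days.
Feb 21, 1639 → Feb 21, 1640: 365 days.
Feb 21, 1640 → Feb 21, 1641: 366 days (Feb 29, 1640 is in that span).
Feb 21, 1641 → Feb 21, 1642: 365 days.
Feb 21, 1642 → Feb 21, 1643: 365 days.
Feb 21, 1643 → Feb 21, 1644: 365 days.
Feb 21, 1644 → Feb 21, 1645: 366 days (Feb 29, 1644 is in that span).
Feb 21, 1645 → Feb 21, 1646: 365 days.
Feb 21, 1646 → Feb 21, 1647: 365 days.
Feb 21, 1647 → Feb 21, 1648: 365 days.
Feb 21, 1648 → Feb 21, 1649: 366 days (Feb 29, 1648 is in that span).
Feb 21, 1649 → Mar 21, 1649: 28 days (February has 28).
Mar 21, 1649 → Apr 21, 1649: 31 days (March has 31).
Apr 21, 1649 → May 21, 1649: 30 days (April has 30).
May 21, 1649 → Jun 21, 1649: 31 days (May has 31).
Jun 21, 1649 → Jul 21, 1649: 30 days (June has 30).
Jul 21, 1649 → Aug 21, 1649: 31 days (July has 31).
Aug 21, 1649 → Sep 21, 1649: 31 days (August has 31).
Sep 21, 1649 → Oct 21, 1649: 30 days (September has 30).
Oct 21, 1649 → Nov 2, 1649: 12 days.
Total: 7194 days.

7194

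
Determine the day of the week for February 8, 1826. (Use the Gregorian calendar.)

Doomsday rule: the anchor day for the 1800s is Friday. For year 26: 26÷12 = 2 r 2, and 2÷4 = 0, so 2+2+0 = 4.
Friday + 4 ≡ Tuesday — that's 1826's doomsday.
In February the doomsday date is Feb 28 (1826 is not a leap year).
Feb 8 is 20 days before Feb 28; 20 mod 7 = 6, so Tuesday − 6 = Wednesday.

Wednesday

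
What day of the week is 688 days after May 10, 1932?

Thursday

First find the weekday of May 10, 1932. Doomsday rule: the anchor day for the 1900s is Wednesday. For year 32: 32÷12 = 2 r 8, and 8÷4 = 2, so 2+8+2 = 12.
Wednesday + 12 ≡ Monday — that's 1932's doomsday.
In May the doomsday date is May 9.
May 10 is 1 day after May 9; 1 mod 7 = 1, so Monday + 1 = Tuesday.
688 mod 7 = 2, so 688 days after a Tuesday is Tuesday + 2 = Thursday.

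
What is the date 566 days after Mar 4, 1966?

+365 (one year) → Mar 4, 1967 (201 left).
Mar has 31 days: +28 → Apr 1, 1967 (173 left).
Apr has 30 days: +30 → May 1, 1967 (143 left).
May has 31 days: +31 → Jun 1, 1967 (112 left).
Jun has 30 days: +30 → Jul 1, 1967 (82 left).
Jul has 31 days: +31 → Aug 1, 1967 (51 left).
Aug has 31 days: +31 → Sep 1, 1967 (20 left).
+20 → Sep 21, 1967.

September 21, 1967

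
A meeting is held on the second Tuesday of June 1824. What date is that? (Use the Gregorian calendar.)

June 8, 1824

June 1, 1824 is a Tuesday.
The first Tuesday is therefore June 1 (same day).
The second Tuesday is 1 + 1×7 = June 8.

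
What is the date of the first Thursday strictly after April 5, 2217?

Apr 5, 2217 is a Saturday.
From Saturday to the next Thursday is 5 days.
Apr 5, 2217 + 5 = Apr 10, 2217.

April 10, 2217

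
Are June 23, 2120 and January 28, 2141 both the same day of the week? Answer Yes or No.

From Jun 23, 2120 to Jan 28, 2141 is 7524 days.
7524 mod 7 = 6, so they are different weekdays.
(Jun 23, 2120 is a Sunday; Jan 28, 2141 is a Saturday.)

No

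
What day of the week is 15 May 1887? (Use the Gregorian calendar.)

January 1, 1887 is a Saturday.
Jan 1, 1887 → Feb 1, 1887: 31 days (January has 31).
Feb 1, 1887 → Mar 1, 1887: 28 days (February has 28).
Mar 1, 1887 → Apr 1, 1887: 31 days (March has 31).
Apr 1, 1887 → May 1, 1887: 30 days (April has 30).
May 1, 1887 → May 15, 1887: 14 days.
Total: 134 days.
134 mod 7 = 1, so Saturday + 1 = Sunday.

Sunday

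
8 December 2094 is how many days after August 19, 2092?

841

Aug 19, 2092 → Aug 19, 2093: 365 days.
Aug 19, 2093 → Aug 19, 2094: 365 days.
Aug 19, 2094 → Sep 19, 2094: 31 days (August has 31).
Sep 19, 2094 → Oct 19, 2094: 30 days (September has 30).
Oct 19, 2094 → Nov 19, 2094: 31 days (October has 31).
Nov 19, 2094 → Dec 8, 2094: 19 days.
Total: 841 days.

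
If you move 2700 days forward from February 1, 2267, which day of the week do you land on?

Wednesday

First find the weekday of Feb 1, 2267. Doomsday rule: the anchor day for the 2200s is Friday. For year 67: 67÷12 = 5 r 7, and 7÷4 = 1, so 5+7+1 = 13.
Friday + 13 ≡ Thursday — that's 2267's doomsday.
In February the doomsday date is Feb 28 (2267 is not a leap year).
Feb 1 is 27 days before Feb 28; 27 mod 7 = 6, so Thursday − 6 = Friday.
2700 mod 7 = 5, so 2700 days after a Friday is Friday + 5 = Wednesday.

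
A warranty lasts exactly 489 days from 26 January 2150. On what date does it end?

+365 (one year) → Jan 26, 2151 (124 left).
Jan has 31 days: +6 → Feb 1, 2151 (118 left).
Feb has 28 days: +28 → Mar 1, 2151 (90 left).
Mar has 31 days: +31 → Apr 1, 2151 (59 left).
Apr has 30 days: +30 → May 1, 2151 (29 left).
+29 → May 30, 2151.

May 30, 2151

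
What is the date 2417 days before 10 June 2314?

−365 (one year) → Jun 10, 2313 (2052 left).
−365 (one year) → Jun 10, 2312 (1687 left).
−366 (one year; includes Feb 29, 2312) → Jun 10, 2311 (1321 left).
−365 (one year) → Jun 10, 2310 (956 left).
−365 (one year) → Jun 10, 2309 (591 left).
−365 (one year) → Jun 10, 2308 (226 left).
−10 → May 31, 2308 (end of May, 31 days; 216 left).
−31 → Apr 30, 2308 (end of Apr, 30 days; 185 left).
−30 → Mar 31, 2308 (end of Mar, 31 days; 155 left).
−31 → Feb 29, 2308 (end of Feb, 29 days; 124 left).
−29 → Jan 31, 2308 (end of Jan, 31 days; 95 left).
−31 → Dec 31, 2307 (end of Dec, 31 days; 64 left).
−31 → Nov 30, 2307 (end of Nov, 30 days; 33 left).
−30 → Oct 31, 2307 (end of Oct, 31 days; 3 left).
−3 → Oct 28, 2307.

October 28, 2307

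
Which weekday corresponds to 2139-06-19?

Friday

Doomsday rule: the anchor day for the 2100s is Sunday. For year 39: 39÷12 = 3 r 3, and 3÷4 = 0, so 3+3+0 = 6.
Sunday + 6 ≡ Saturday — that's 2139's doomsday.
In June the doomsday date is Jun 6.
Jun 19 is 13 days after Jun 6; 13 mod 7 = 6, so Saturday + 6 = Friday.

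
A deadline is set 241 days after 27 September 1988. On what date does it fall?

Sep has 30 days: +4 → Oct 1, 1988 (237 left).
Oct has 31 days: +31 → Nov 1, 1988 (206 left).
Nov has 30 days: +30 → Dec 1, 1988 (176 left).
Dec has 31 days: +31 → Jan 1, 1989 (145 left).
Jan has 31 days: +31 → Feb 1, 1989 (114 left).
Feb has 28 days: +28 → Mar 1, 1989 (86 left).
Mar has 31 days: +31 → Apr 1, 1989 (55 left).
Apr has 30 days: +30 → May 1, 1989 (25 left).
+25 → May 26, 1989.

May 26, 1989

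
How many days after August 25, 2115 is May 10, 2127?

4276

Aug 25, 2115 → Aug 25, 2116: 366 days (Feb 29, 2116 is in that span).
Aug 25, 2116 → Aug 25, 2117: 365 days.
Aug 25, 2117 → Aug 25, 2118: 365 days.
Aug 25, 2118 → Aug 25, 2119: 365 days.
Aug 25, 2119 → Aug 25, 2120: 366 days (Feb 29, 2120 is in that span).
Aug 25, 2120 → Aug 25, 2121: 365 days.
Aug 25, 2121 → Aug 25, 2122: 365 days.
Aug 25, 2122 → Aug 25, 2123: 365 days.
Aug 25, 2123 → Aug 25, 2124: 366 days (Feb 29, 2124 is in that span).
Aug 25, 2124 → Aug 25, 2125: 365 days.
Aug 25, 2125 → Aug 25, 2126: 365 days.
Aug 25, 2126 → Sep 25, 2126: 31 days (August has 31).
Sep 25, 2126 → Oct 25, 2126: 30 days (September has 30).
Oct 25, 2126 → Nov 25, 2126: 31 days (October has 31).
Nov 25, 2126 → Dec 25, 2126: 30 days (November has 30).
Dec 25, 2126 → Jan 25, 2127: 31 days (December has 31).
Jan 25, 2127 → Feb 25, 2127: 31 days (January has 31).
Feb 25, 2127 → Mar 25, 2127: 28 days (February has 28).
Mar 25, 2127 → Apr 25, 2127: 31 days (March has 31).
Apr 25, 2127 → May 10, 2127: 15 days.
Total: 4276 days.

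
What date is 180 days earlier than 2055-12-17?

June 20, 2055

−17 → Nov 30, 2055 (end of Nov, 30 days; 163 left).
−30 → Oct 31, 2055 (end of Oct, 31 days; 133 left).
−31 → Sep 30, 2055 (end of Sep, 30 days; 102 left).
−30 → Aug 31, 2055 (end of Aug, 31 days; 72 left).
−31 → Jul 31, 2055 (end of Jul, 31 days; 41 left).
−31 → Jun 30, 2055 (end of Jun, 30 days; 10 left).
−10 → Jun 20, 2055.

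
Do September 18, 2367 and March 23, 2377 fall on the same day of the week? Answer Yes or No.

From Sep 18, 2367 to Mar 23, 2377 is 3474 days.
3474 mod 7 = 2, so they are different weekdays.
(Sep 18, 2367 is a Monday; Mar 23, 2377 is a Wednesday.)

No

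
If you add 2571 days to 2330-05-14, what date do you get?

May 28, 2337

+365 (one year) → May 14, 2331 (2206 left).
+366 (one year; includes Feb 29, 2332) → May 14, 2332 (1840 left).
+365 (one year) → May 14, 2333 (1475 left).
+365 (one year) → May 14, 2334 (1110 left).
+365 (one year) → May 14, 2335 (745 left).
+366 (one year; includes Feb 29, 2336) → May 14, 2336 (379 left).
May has 31 days: +18 → Jun 1, 2336 (361 left).
Jun has 30 days: +30 → Jul 1, 2336 (331 left).
Jul has 31 days: +31 → Aug 1, 2336 (300 left).
Aug has 31 days: +31 → Sep 1, 2336 (269 left).
Sep has 30 days: +30 → Oct 1, 2336 (239 left).
Oct has 31 days: +31 → Nov 1, 2336 (208 left).
Nov has 30 days: +30 → Dec 1, 2336 (178 left).
Dec has 31 days: +31 → Jan 1, 2337 (147 left).
Jan has 31 days: +31 → Feb 1, 2337 (116 left).
Feb has 28 days: +28 → Mar 1, 2337 (88 left).
Mar has 31 days: +31 → Apr 1, 2337 (57 left).
Apr has 30 days: +30 → May 1, 2337 (27 left).
+27 → May 28, 2337.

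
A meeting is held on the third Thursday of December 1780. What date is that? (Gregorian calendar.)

December 1, 1780 is a Friday.
The first Thursday is therefore December 7 (6 days later).
The third Thursday is 7 + 2×7 = December 21.

December 21, 1780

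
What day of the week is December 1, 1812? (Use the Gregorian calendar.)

Doomsday rule: the anchor day for the 1800s is Friday. For year 12: 12÷12 = 1 r 0, and 0÷4 = 0, so 1+0+0 = 1.
Friday + 1 ≡ Saturday — that's 1812's doomsday.
In December the doomsday date is Dec 12.
Dec 1 is 11 days before Dec 12; 11 mod 7 = 4, so Saturday − 4 = Tuesday.

Tuesday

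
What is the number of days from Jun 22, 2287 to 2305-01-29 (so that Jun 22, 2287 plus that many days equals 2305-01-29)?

6430

Jun 22, 2287 → Jun 22, 2288: 366 days (Feb 29, 2288 is in that span).
Jun 22, 2288 → Jun 22, 2289: 365 days.
Jun 22, 2289 → Jun 22, 2290: 365 days.
Jun 22, 2290 → Jun 22, 2291: 365 days.
Jun 22, 2291 → Jun 22, 2292: 366 days (Feb 29, 2292 is in that span).
Jun 22, 2292 → Jun 22, 2293: 365 days.
Jun 22, 2293 → Jun 22, 2294: 365 days.
Jun 22, 2294 → Jun 22, 2295: 365 days.
Jun 22, 2295 → Jun 22, 2296: 366 days (Feb 29, 2296 is in that span).
Jun 22, 2296 → Jun 22, 2297: 365 days.
Jun 22, 2297 → Jun 22, 2298: 365 days.
Jun 22, 2298 → Jun 22, 2299: 365 days.
Jun 22, 2299 → Jun 22, 2300: 365 days.
Jun 22, 2300 → Jun 22, 2301: 365 days.
Jun 22, 2301 → Jun 22, 2302: 365 days.
Jun 22, 2302 → Jun 22, 2303: 365 days.
Jun 22, 2303 → Jun 22, 2304: 366 days (Feb 29, 2304 is in that span).
Jun 22, 2304 → Jul 22, 2304: 30 days (June has 30).
Jul 22, 2304 → Aug 22, 2304: 31 days (July has 31).
Aug 22, 2304 → Sep 22, 2304: 31 days (August has 31).
Sep 22, 2304 → Oct 22, 2304: 30 days (September has 30).
Oct 22, 2304 → Nov 22, 2304: 31 days (October has 31).
Nov 22, 2304 → Dec 22, 2304: 30 days (November has 30).
Dec 22, 2304 → Jan 22, 2305: 31 days (December has 31).
Jan 22, 2305 → Jan 29, 2305: 7 days.
Total: 6430 days.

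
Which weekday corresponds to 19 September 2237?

Tuesday

Doomsday rule: the anchor day for the 2200s is Friday. For year 37: 37÷12 = 3 r 1, and 1÷4 = 0, so 3+1+0 = 4.
Friday + 4 ≡ Tuesday — that's 2237's doomsday.
In September the doomsday date is Sep 5.
Sep 19 is 14 days after Sep 5; 14 mod 7 = 0, so Tuesday + 0 = Tuesday.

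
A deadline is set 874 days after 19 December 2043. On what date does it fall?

May 11, 2046

+366 (one year; includes Feb 29, 2044) → Dec 19, 2044 (508 left).
+365 (one year) → Dec 19, 2045 (143 left).
Dec has 31 days: +13 → Jan 1, 2046 (130 left).
Jan has 31 days: +31 → Feb 1, 2046 (99 left).
Feb has 28 days: +28 → Mar 1, 2046 (71 left).
Mar has 31 days: +31 → Apr 1, 2046 (40 left).
Apr has 30 days: +30 → May 1, 2046 (10 left).
+10 → May 11, 2046.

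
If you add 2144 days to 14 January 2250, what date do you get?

+365 (one year) → Jan 14, 2251 (1779 left).
+365 (one year) → Jan 14, 2252 (1414 left).
+366 (one year; includes Feb 29, 2252) → Jan 14, 2253 (1048 left).
+365 (one year) → Jan 14, 2254 (683 left).
+365 (one year) → Jan 14, 2255 (318 left).
Jan has 31 days: +18 → Feb 1, 2255 (300 left).
Feb has 28 days: +28 → Mar 1, 2255 (272 left).
Mar has 31 days: +31 → Apr 1, 2255 (241 left).
Apr has 30 days: +30 → May 1, 2255 (211 left).
May has 31 days: +31 → Jun 1, 2255 (180 left).
Jun has 30 days: +30 → Jul 1, 2255 (150 left).
Jul has 31 days: +31 → Aug 1, 2255 (119 left).
Aug has 31 days: +31 → Sep 1, 2255 (88 left).
Sep has 30 days: +30 → Oct 1, 2255 (58 left).
Oct has 31 days: +31 → Nov 1, 2255 (27 left).
+27 → Nov 28, 2255.

November 28, 2255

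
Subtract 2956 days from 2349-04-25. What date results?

March 22, 2341

−365 (one year) → Apr 25, 2348 (2591 left).
−366 (one year; includes Feb 29, 2348) → Apr 25, 2347 (2225 left).
−365 (one year) → Apr 25, 2346 (1860 left).
−365 (one year) → Apr 25, 2345 (1495 left).
−365 (one year) → Apr 25, 2344 (1130 left).
−366 (one year; includes Feb 29, 2344) → Apr 25, 2343 (764 left).
−365 (one year) → Apr 25, 2342 (399 left).
−25 → Mar 31, 2342 (end of Mar, 31 days; 374 left).
−31 → Feb 28, 2342 (end of Feb, 28 days; 343 left).
−28 → Jan 31, 2342 (end of Jan, 31 days; 315 left).
−31 → Dec 31, 2341 (end of Dec, 31 days; 284 left).
−31 → Nov 30, 2341 (end of Nov, 30 days; 253 left).
−30 → Oct 31, 2341 (end of Oct, 31 days; 223 left).
−31 → Sep 30, 2341 (end of Sep, 30 days; 192 left).
−30 → Aug 31, 2341 (end of Aug, 31 days; 162 left).
−31 → Jul 31, 2341 (end of Jul, 31 days; 131 left).
−31 → Jun 30, 2341 (end of Jun, 30 days; 100 left).
−30 → May 31, 2341 (end of May, 31 days; 70 left).
−31 → Apr 30, 2341 (end of Apr, 30 days; 39 left).
−30 → Mar 31, 2341 (end of Mar, 31 days; 9 left).
−9 → Mar 22, 2341.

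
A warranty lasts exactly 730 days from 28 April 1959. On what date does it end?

April 27, 1961

+366 (one year; includes Feb 29, 1960) → Apr 28, 1960 (364 left).
Apr has 30 days: +3 → May 1, 1960 (361 left).
May has 31 days: +31 → Jun 1, 1960 (330 left).
Jun has 30 days: +30 → Jul 1, 1960 (300 left).
Jul has 31 days: +31 → Aug 1, 1960 (269 left).
Aug has 31 days: +31 → Sep 1, 1960 (238 left).
Sep has 30 days: +30 → Oct 1, 1960 (208 left).
Oct has 31 days: +31 → Nov 1, 1960 (177 left).
Nov has 30 days: +30 → Dec 1, 1960 (147 left).
Dec has 31 days: +31 → Jan 1, 1961 (116 left).
Jan has 31 days: +31 → Feb 1, 1961 (85 left).
Feb has 28 days: +28 → Mar 1, 1961 (57 left).
Mar has 31 days: +31 → Apr 1, 1961 (26 left).
+26 → Apr 27, 1961.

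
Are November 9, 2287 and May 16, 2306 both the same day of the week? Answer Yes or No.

Yes

From Nov 9, 2287 to May 16, 2306 is 6762 days.
6762 mod 7 = 0, so they are the same weekday.
(Nov 9, 2287 is a Wednesday; May 16, 2306 is a Wednesday.)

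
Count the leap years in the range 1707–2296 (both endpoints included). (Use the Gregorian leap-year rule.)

144

Multiples of 4 in [1707,2296]: 148.
Of those, multiples of 100: 5 (not leap unless ÷400).
Multiples of 400: 1.
Leap years = 148 − 5 + 1 = 144.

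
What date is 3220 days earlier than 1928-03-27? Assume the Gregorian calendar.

June 3, 1919

−366 (one year; includes Feb 29, 1928) → Mar 27, 1927 (2854 left).
−365 (one year) → Mar 27, 1926 (2489 left).
−365 (one year) → Mar 27, 1925 (2124 left).
−365 (one year) → Mar 27, 1924 (1759 left).
−366 (one year; includes Feb 29, 1924) → Mar 27, 1923 (1393 left).
−365 (one year) → Mar 27, 1922 (1028 left).
−365 (one year) → Mar 27, 1921 (663 left).
−365 (one year) → Mar 27, 1920 (298 left).
−27 → Feb 29, 1920 (end of Feb, 29 days; 271 left).
−29 → Jan 31, 1920 (end of Jan, 31 days; 242 left).
−31 → Dec 31, 1919 (end of Dec, 31 days; 211 left).
−31 → Nov 30, 1919 (end of Nov, 30 days; 180 left).
−30 → Oct 31, 1919 (end of Oct, 31 days; 150 left).
−31 → Sep 30, 1919 (end of Sep, 30 days; 119 left).
−30 → Aug 31, 1919 (end of Aug, 31 days; 89 left).
−31 → Jul 31, 1919 (end of Jul, 31 days; 58 left).
−31 → Jun 30, 1919 (end of Jun, 30 days; 27 left).
−27 → Jun 3, 1919.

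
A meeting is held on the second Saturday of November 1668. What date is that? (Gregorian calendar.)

November 1, 1668 is a Thursday.
The first Saturday is therefore November 3 (2 days later).
The second Saturday is 3 + 1×7 = November 10.

November 10, 1668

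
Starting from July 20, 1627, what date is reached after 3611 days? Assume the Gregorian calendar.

June 8, 1637

+366 (one year; includes Feb 29, 1628) → Jul 20, 1628 (3245 left).
+365 (one year) → Jul 20, 1629 (2880 left).
+365 (one year) → Jul 20, 1630 (2515 left).
+365 (one year) → Jul 20, 1631 (2150 left).
+366 (one year; includes Feb 29, 1632) → Jul 20, 1632 (1784 left).
+365 (one year) → Jul 20, 1633 (1419 left).
+365 (one year) → Jul 20, 1634 (1054 left).
+365 (one year) → Jul 20, 1635 (689 left).
+366 (one year; includes Feb 29, 1636) → Jul 20, 1636 (323 left).
Jul has 31 days: +12 → Aug 1, 1636 (311 left).
Aug has 31 days: +31 → Sep 1, 1636 (280 left).
Sep has 30 days: +30 → Oct 1, 1636 (250 left).
Oct has 31 days: +31 → Nov 1, 1636 (219 left).
Nov has 30 days: +30 → Dec 1, 1636 (189 left).
Dec has 31 days: +31 → Jan 1, 1637 (158 left).
Jan has 31 days: +31 → Feb 1, 1637 (127 left).
Feb has 28 days: +28 → Mar 1, 1637 (99 left).
Mar has 31 days: +31 → Apr 1, 1637 (68 left).
Apr has 30 days: +30 → May 1, 1637 (38 left).
May has 31 days: +31 → Jun 1, 1637 (7 left).
+7 → Jun 8, 1637.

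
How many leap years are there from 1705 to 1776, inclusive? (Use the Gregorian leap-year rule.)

18

Multiples of 4 in [1705,1776]: 18.
Of those, multiples of 100: 0 (not leap unless ÷400).
Multiples of 400: 0.
Leap years = 18 − 0 + 0 = 18.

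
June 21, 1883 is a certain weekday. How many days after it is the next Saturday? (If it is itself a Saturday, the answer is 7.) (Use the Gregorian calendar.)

2

Jun 21, 1883 is a Thursday.
From Thursday to the next Saturday is 2 days.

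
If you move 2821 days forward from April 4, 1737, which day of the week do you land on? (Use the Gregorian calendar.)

Thursday

First find the weekday of Apr 4, 1737. Doomsday rule: the anchor day for the 1700s is Sunday. For year 37: 37÷12 = 3 r 1, and 1÷4 = 0, so 3+1+0 = 4.
Sunday + 4 ≡ Thursday — that's 1737's doomsday.
In April the doomsday date is Apr 4.
Apr 4 is the doomsday itself: Thursday.
2821 mod 7 = 0, so 2821 days after a Thursday is Thursday + 0 = Thursday.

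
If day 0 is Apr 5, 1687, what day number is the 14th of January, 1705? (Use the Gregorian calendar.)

6493

Apr 5, 1687 → Apr 5, 1688: 366 days (Feb 29, 1688 is in that span).
Apr 5, 1688 → Apr 5, 1689: 365 days.
Apr 5, 1689 → Apr 5, 1690: 365 days.
Apr 5, 1690 → Apr 5, 1691: 365 days.
Apr 5, 1691 → Apr 5, 1692: 366 days (Feb 29, 1692 is in that span).
Apr 5, 1692 → Apr 5, 1693: 365 days.
Apr 5, 1693 → Apr 5, 1694: 365 days.
Apr 5, 1694 → Apr 5, 1695: 365 days.
Apr 5, 1695 → Apr 5, 1696: 366 days (Feb 29, 1696 is in that span).
Apr 5, 1696 → Apr 5, 1697: 365 days.
Apr 5, 1697 → Apr 5, 1698: 365 days.
Apr 5, 1698 → Apr 5, 1699: 365 days.
Apr 5, 1699 → Apr 5, 1700: 365 days.
Apr 5, 1700 → Apr 5, 1701: 365 days.
Apr 5, 1701 → Apr 5, 1702: 365 days.
Apr 5, 1702 → Apr 5, 1703: 365 days.
Apr 5, 1703 → Apr 5, 1704: 366 days (Feb 29, 1704 is in that span).
Apr 5, 1704 → May 5, 1704: 30 days (April has 30).
May 5, 1704 → Jun 5, 1704: 31 days (May has 31).
Jun 5, 1704 → Jul 5, 1704: 30 days (June has 30).
Jul 5, 1704 → Aug 5, 1704: 31 days (July has 31).
Aug 5, 1704 → Sep 5, 1704: 31 days (August has 31).
Sep 5, 1704 → Oct 5, 1704: 30 days (September has 30).
Oct 5, 1704 → Nov 5, 1704: 31 days (October has 31).
Nov 5, 1704 → Dec 5, 1704: 30 days (November has 30).
Dec 5, 1704 → Jan 5, 1705: 31 days (December has 31).
Jan 5, 1705 → Jan 14, 1705: 9 days.
Total: 6493 days.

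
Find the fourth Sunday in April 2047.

April 1, 2047 is a Monday.
The first Sunday is therefore April 7 (6 days later).
The fourth Sunday is 7 + 3×7 = April 28.

April 28, 2047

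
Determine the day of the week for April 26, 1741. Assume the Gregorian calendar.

Doomsday rule: the anchor day for the 1700s is Sunday. For year 41: 41÷12 = 3 r 5, and 5÷4 = 1, so 3+5+1 = 9.
Sunday + 9 ≡ Tuesday — that's 1741's doomsday.
In April the doomsday date is Apr 4.
Apr 26 is 22 days after Apr 4; 22 mod 7 = 1, so Tuesday + 1 = Wednesday.

Wednesday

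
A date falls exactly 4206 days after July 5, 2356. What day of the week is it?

Wednesday

First find the weekday of Jul 5, 2356. Doomsday rule: the anchor day for the 2300s is Wednesday. For year 56: 56÷12 = 4 r 8, and 8÷4 = 2, so 4+8+2 = 14.
Wednesday + 14 ≡ Wednesday — that's 2356's doomsday.
In July the doomsday date is Jul 11.
Jul 5 is 6 days before Jul 11; 6 mod 7 = 6, so Wednesday − 6 = Thursday.
4206 mod 7 = 6, so 4206 days after a Thursday is Thursday + 6 = Wednesday.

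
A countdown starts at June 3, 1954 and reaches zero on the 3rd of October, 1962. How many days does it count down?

Jun 3, 1954 → Jun 3, 1955: 365 days.
Jun 3, 1955 → Jun 3, 1956: 366 days (Feb 29, 1956 is in that span).
Jun 3, 1956 → Jun 3, 1957: 365 days.
Jun 3, 1957 → Jun 3, 1958: 365 days.
Jun 3, 1958 → Jun 3, 1959: 365 days.
Jun 3, 1959 → Jun 3, 1960: 366 days (Feb 29, 1960 is in that span).
Jun 3, 1960 → Jun 3, 1961: 365 days.
Jun 3, 1961 → Jun 3, 1962: 365 days.
Jun 3, 1962 → Jul 3, 1962: 30 days (June has 30).
Jul 3, 1962 → Aug 3, 1962: 31 days (July has 31).
Aug 3, 1962 → Sep 3, 1962: 31 days (August has 31).
Sep 3, 1962 → Oct 3, 1962: 30 days.
Total: 3044 days.

3044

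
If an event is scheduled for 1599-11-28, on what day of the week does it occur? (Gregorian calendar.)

Sunday

Doomsday rule: the anchor day for the 1500s is Wednesday. For year 99: 99÷12 = 8 r 3, and 3÷4 = 0, so 8+3+0 = 11.
Wednesday + 11 ≡ Sunday — that's 1599's doomsday.
In November the doomsday date is Nov 7.
Nov 28 is 21 days after Nov 7; 21 mod 7 = 0, so Sunday + 0 = Sunday.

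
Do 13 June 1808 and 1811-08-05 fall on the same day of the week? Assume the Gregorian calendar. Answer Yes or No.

Yes

From Jun 13, 1808 to Aug 5, 1811 is 1148 days.
1148 mod 7 = 0, so they are the same weekday.
(Jun 13, 1808 is a Monday; Aug 5, 1811 is a Monday.)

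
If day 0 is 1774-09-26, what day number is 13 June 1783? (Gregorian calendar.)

Sep 26, 1774 → Sep 26, 1775: 365 days.
Sep 26, 1775 → Sep 26, 1776: 366 days (Feb 29, 1776 is in that span).
Sep 26, 1776 → Sep 26, 1777: 365 days.
Sep 26, 1777 → Sep 26, 1778: 365 days.
Sep 26, 1778 → Sep 26, 1779: 365 days.
Sep 26, 1779 → Sep 26, 1780: 366 days (Feb 29, 1780 is in that span).
Sep 26, 1780 → Sep 26, 1781: 365 days.
Sep 26, 1781 → Sep 26, 1782: 365 days.
Sep 26, 1782 → Oct 26, 1782: 30 days (September has 30).
Oct 26, 1782 → Nov 26, 1782: 31 days (October has 31).
Nov 26, 1782 → Dec 26, 1782: 30 days (November has 30).
Dec 26, 1782 → Jan 26, 1783: 31 days (December has 31).
Jan 26, 1783 → Feb 26, 1783: 31 days (January has 31).
Feb 26, 1783 → Mar 26, 1783: 28 days (February has 28).
Mar 26, 1783 → Apr 26, 1783: 31 days (March has 31).
Apr 26, 1783 → May 26, 1783: 30 days (April has 30).
May 26, 1783 → Jun 13, 1783: 18 days.
Total: 3182 days.

3182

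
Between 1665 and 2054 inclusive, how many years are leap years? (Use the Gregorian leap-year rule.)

Multiples of 4 in [1665,2054]: 97.
Of those, multiples of 100: 4 (not leap unless ÷400).
Multiples of 400: 1.
Leap years = 97 − 4 + 1 = 94.

94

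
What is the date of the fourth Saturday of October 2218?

October 1, 2218 is a Thursday.
The first Saturday is therefore October 3 (2 days later).
The fourth Saturday is 3 + 3×7 = October 24.

October 24, 2218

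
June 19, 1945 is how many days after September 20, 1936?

Sep 20, 1936 → Sep 20, 1937: 365 days.
Sep 20, 1937 → Sep 20, 1938: 365 days.
Sep 20, 1938 → Sep 20, 1939: 365 days.
Sep 20, 1939 → Sep 20, 1940: 366 days (Feb 29, 1940 is in that span).
Sep 20, 1940 → Sep 20, 1941: 365 days.
Sep 20, 1941 → Sep 20, 1942: 365 days.
Sep 20, 1942 → Sep 20, 1943: 365 days.
Sep 20, 1943 → Sep 20, 1944: 366 days (Feb 29, 1944 is in that span).
Sep 20, 1944 → Oct 20, 1944: 30 days (September has 30).
Oct 20, 1944 → Nov 20, 1944: 31 days (October has 31).
Nov 20, 1944 → Dec 20, 1944: 30 days (November has 30).
Dec 20, 1944 → Jan 20, 1945: 31 days (December has 31).
Jan 20, 1945 → Feb 20, 1945: 31 days (January has 31).
Feb 20, 1945 → Mar 20, 1945: 28 days (February has 28).
Mar 20, 1945 → Apr 20, 1945: 31 days (March has 31).
Apr 20, 1945 → May 20, 1945: 30 days (April has 30).
May 20, 1945 → Jun 19, 1945: 30 days.
Total: 3194 days.

3194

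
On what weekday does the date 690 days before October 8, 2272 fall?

Friday

First find the weekday of Oct 8, 2272. Doomsday rule: the anchor day for the 2200s is Friday. For year 72: 72÷12 = 6 r 0, and 0÷4 = 0, so 6+0+0 = 6.
Friday + 6 ≡ Thursday — that's 2272's doomsday.
In October the doomsday date is Oct 10.
Oct 8 is 2 days before Oct 10; 2 mod 7 = 2, so Thursday − 2 = Tuesday.
690 mod 7 = 4, so 690 days before a Tuesday is Tuesday − 4 = Friday.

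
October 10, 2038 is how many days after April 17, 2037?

541

Apr 17, 2037 → Apr 17, 2038: 365 days.
Apr 17, 2038 → May 17, 2038: 30 days (April has 30).
May 17, 2038 → Jun 17, 2038: 31 days (May has 31).
Jun 17, 2038 → Jul 17, 2038: 30 days (June has 30).
Jul 17, 2038 → Aug 17, 2038: 31 days (July has 31).
Aug 17, 2038 → Sep 17, 2038: 31 days (August has 31).
Sep 17, 2038 → Oct 10, 2038: 23 days.
Total: 541 days.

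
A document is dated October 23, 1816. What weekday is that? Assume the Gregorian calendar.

January 1, 1816 is a Monday.
Jan 1, 1816 → Feb 1, 1816: 31 days (January has 31).
Feb 1, 1816 → Mar 1, 1816: 29 days (February has 29).
Mar 1, 1816 → Apr 1, 1816: 31 days (March has 31).
Apr 1, 1816 → May 1, 1816: 30 days (April has 30).
May 1, 1816 → Jun 1, 1816: 31 days (May has 31).
Jun 1, 1816 → Jul 1, 1816: 30 days (June has 30).
Jul 1, 1816 → Aug 1, 1816: 31 days (July has 31).
Aug 1, 1816 → Sep 1, 1816: 31 days (August has 31).
Sep 1, 1816 → Oct 1, 1816: 30 days (September has 30).
Oct 1, 1816 → Oct 23, 1816: 22 days.
Total: 296 days.
296 mod 7 = 2, so Monday + 2 = Wednesday.

Wednesday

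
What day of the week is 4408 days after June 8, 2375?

Friday

Jun 8, 2375 is a Sunday.
4408 mod 7 = 5, so 4408 days after a Sunday is Sunday + 5 = Friday.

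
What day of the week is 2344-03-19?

Doomsday rule: the anchor day for the 2300s is Wednesday. For year 44: 44÷12 = 3 r 8, and 8÷4 = 2, so 3+8+2 = 13.
Wednesday + 13 ≡ Tuesday — that's 2344's doomsday.
In March the doomsday date is Mar 14.
Mar 19 is 5 days after Mar 14; 5 mod 7 = 5, so Tuesday + 5 = Sunday.

Sunday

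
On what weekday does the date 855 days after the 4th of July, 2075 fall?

First find the weekday of Jul 4, 2075. Doomsday rule: the anchor day for the 2000s is Tuesday. For year 75: 75÷12 = 6 r 3, and 3÷4 = 0, so 6+3+0 = 9.
Tuesday + 9 ≡ Thursday — that's 2075's doomsday.
In July the doomsday date is Jul 11.
Jul 4 is 7 days before Jul 11; 7 mod 7 = 0, so Thursday − 0 = Thursday.
855 mod 7 = 1, so 855 days after a Thursday is Thursday + 1 = Friday.

Friday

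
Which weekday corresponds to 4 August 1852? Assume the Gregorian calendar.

Wednesday

Doomsday rule: the anchor day for the 1800s is Friday. For year 52: 52÷12 = 4 r 4, and 4÷4 = 1, so 4+4+1 = 9.
Friday + 9 ≡ Sunday — that's 1852's doomsday.
In August the doomsday date is Aug 8.
Aug 4 is 4 days before Aug 8; 4 mod 7 = 4, so Sunday − 4 = Wednesday.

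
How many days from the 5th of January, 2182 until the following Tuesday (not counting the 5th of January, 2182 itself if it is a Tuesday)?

Jan 5, 2182 is a Saturday.
From Saturday to the next Tuesday is 3 days.

3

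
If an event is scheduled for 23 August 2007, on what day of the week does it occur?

Doomsday rule: the anchor day for the 2000s is Tuesday. For year 07: 7÷12 = 0 r 7, and 7÷4 = 1, so 0+7+1 = 8.
Tuesday + 8 ≡ Wednesday — that's 2007's doomsday.
In August the doomsday date is Aug 8.
Aug 23 is 15 days after Aug 8; 15 mod 7 = 1, so Wednesday + 1 = Thursday.

Thursday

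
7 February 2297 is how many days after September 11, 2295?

Sep 11, 2295 → Sep 11, 2296: 366 days (Feb 29, 2296 is in that span).
Sep 11, 2296 → Oct 11, 2296: 30 days (September has 30).
Oct 11, 2296 → Nov 11, 2296: 31 days (October has 31).
Nov 11, 2296 → Dec 11, 2296: 30 days (November has 30).
Dec 11, 2296 → Jan 11, 2297: 31 days (December has 31).
Jan 11, 2297 → Feb 7, 2297: 27 days.
Total: 515 days.

515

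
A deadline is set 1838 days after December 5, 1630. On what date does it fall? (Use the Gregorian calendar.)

December 17, 1635

+365 (one year) → Dec 5, 1631 (1473 left).
+366 (one year; includes Feb 29, 1632) → Dec 5, 1632 (1107 left).
+365 (one year) → Dec 5, 1633 (742 left).
+365 (one year) → Dec 5, 1634 (377 left).
Dec has 31 days: +27 → Jan 1, 1635 (350 left).
Jan has 31 days: +31 → Feb 1, 1635 (319 left).
Feb has 28 days: +28 → Mar 1, 1635 (291 left).
Mar has 31 days: +31 → Apr 1, 1635 (260 left).
Apr has 30 days: +30 → May 1, 1635 (230 left).
May has 31 days: +31 → Jun 1, 1635 (199 left).
Jun has 30 days: +30 → Jul 1, 1635 (169 left).
Jul has 31 days: +31 → Aug 1, 1635 (138 left).
Aug has 31 days: +31 → Sep 1, 1635 (107 left).
Sep has 30 days: +30 → Oct 1, 1635 (77 left).
Oct has 31 days: +31 → Nov 1, 1635 (46 left).
Nov has 30 days: +30 → Dec 1, 1635 (16 left).
+16 → Dec 17, 1635.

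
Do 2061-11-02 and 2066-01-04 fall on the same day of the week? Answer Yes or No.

From Nov 2, 2061 to Jan 4, 2066 is 1524 days.
1524 mod 7 = 5, so they are different weekdays.
(Nov 2, 2061 is a Wednesday; Jan 4, 2066 is a Monday.)

No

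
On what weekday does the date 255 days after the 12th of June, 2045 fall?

Jun 12, 2045 is a Monday.
255 mod 7 = 3, so 255 days after a Monday is Monday + 3 = Thursday.

Thursday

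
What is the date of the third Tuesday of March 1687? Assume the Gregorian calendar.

March 18, 1687

March 1, 1687 is a Saturday.
The first Tuesday is therefore March 4 (3 days later).
The third Tuesday is 4 + 2×7 = March 18.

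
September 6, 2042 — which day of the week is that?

Saturday

Doomsday rule: the anchor day for the 2000s is Tuesday. For year 42: 42÷12 = 3 r 6, and 6÷4 = 1, so 3+6+1 = 10.
Tuesday + 10 ≡ Friday — that's 2042's doomsday.
In September the doomsday date is Sep 5.
Sep 6 is 1 day after Sep 5; 1 mod 7 = 1, so Friday + 1 = Saturday.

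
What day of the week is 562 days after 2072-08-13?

First find the weekday of Aug 13, 2072. Doomsday rule: the anchor day for the 2000s is Tuesday. For year 72: 72÷12 = 6 r 0, and 0÷4 = 0, so 6+0+0 = 6.
Tuesday + 6 ≡ Monday — that's 2072's doomsday.
In August the doomsday date is Aug 8.
Aug 13 is 5 days after Aug 8; 5 mod 7 = 5, so Monday + 5 = Saturday.
562 mod 7 = 2, so 562 days after a Saturday is Saturday + 2 = Monday.

Monday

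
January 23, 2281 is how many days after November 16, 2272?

2990

Nov 16, 2272 → Nov 16, 2273: 365 days.
Nov 16, 2273 → Nov 16, 2274: 365 days.
Nov 16, 2274 → Nov 16, 2275: 365 days.
Nov 16, 2275 → Nov 16, 2276: 366 days (Feb 29, 2276 is in that span).
Nov 16, 2276 → Nov 16, 2277: 365 days.
Nov 16, 2277 → Nov 16, 2278: 365 days.
Nov 16, 2278 → Nov 16, 2279: 365 days.
Nov 16, 2279 → Nov 16, 2280: 366 days (Feb 29, 2280 is in that span).
Nov 16, 2280 → Dec 16, 2280: 30 days (November has 30).
Dec 16, 2280 → Jan 16, 2281: 31 days (December has 31).
Jan 16, 2281 → Jan 23, 2281: 7 days.
Total: 2990 days.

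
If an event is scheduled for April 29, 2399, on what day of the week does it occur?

Thursday

Doomsday rule: the anchor day for the 2300s is Wednesday. For year 99: 99÷12 = 8 r 3, and 3÷4 = 0, so 8+3+0 = 11.
Wednesday + 11 ≡ Sunday — that's 2399's doomsday.
In April the doomsday date is Apr 4.
Apr 29 is 25 days after Apr 4; 25 mod 7 = 4, so Sunday + 4 = Thursday.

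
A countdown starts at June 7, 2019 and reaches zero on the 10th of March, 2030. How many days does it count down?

Jun 7, 2019 → Jun 7, 2020: 366 days (Feb 29, 2020 is in that span).
Jun 7, 2020 → Jun 7, 2021: 365 days.
Jun 7, 2021 → Jun 7, 2022: 365 days.
Jun 7, 2022 → Jun 7, 2023: 365 days.
Jun 7, 2023 → Jun 7, 2024: 366 days (Feb 29, 2024 is in that span).
Jun 7, 2024 → Jun 7, 2025: 365 days.
Jun 7, 2025 → Jun 7, 2026: 365 days.
Jun 7, 2026 → Jun 7, 2027: 365 days.
Jun 7, 2027 → Jun 7, 2028: 366 days (Feb 29, 2028 is in that span).
Jun 7, 2028 → Jun 7, 2029: 365 days.
Jun 7, 2029 → Jul 7, 2029: 30 days (June has 30).
Jul 7, 2029 → Aug 7, 2029: 31 days (July has 31).
Aug 7, 2029 → Sep 7, 2029: 31 days (August has 31).
Sep 7, 2029 → Oct 7, 2029: 30 days (September has 30).
Oct 7, 2029 → Nov 7, 2029: 31 days (October has 31).
Nov 7, 2029 → Dec 7, 2029: 30 days (November has 30).
Dec 7, 2029 → Jan 7, 2030: 31 days (December has 31).
Jan 7, 2030 → Feb 7, 2030: 31 days (January has 31).
Feb 7, 2030 → Mar 7, 2030: 28 days (February has 28).
Mar 7, 2030 → Mar 10, 2030: 3 days.
Total: 3929 days.

3929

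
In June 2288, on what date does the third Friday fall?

June 15, 2288

June 1, 2288 is a Friday.
The first Friday is therefore June 1 (same day).
The third Friday is 1 + 2×7 = June 15.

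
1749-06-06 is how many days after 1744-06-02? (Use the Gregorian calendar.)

1830

Jun 2, 1744 → Jun 2, 1745: 365 days.
Jun 2, 1745 → Jun 2, 1746: 365 days.
Jun 2, 1746 → Jun 2, 1747: 365 days.
Jun 2, 1747 → Jun 2, 1748: 366 days (Feb 29, 1748 is in that span).
Jun 2, 1748 → Jul 2, 1748: 30 days (June has 30).
Jul 2, 1748 → Aug 2, 1748: 31 days (July has 31).
Aug 2, 1748 → Sep 2, 1748: 31 days (August has 31).
Sep 2, 1748 → Oct 2, 1748: 30 days (September has 30).
Oct 2, 1748 → Nov 2, 1748: 31 days (October has 31).
Nov 2, 1748 → Dec 2, 1748: 30 days (November has 30).
Dec 2, 1748 → Jan 2, 1749: 31 days (December has 31).
Jan 2, 1749 → Feb 2, 1749: 31 days (January has 31).
Feb 2, 1749 → Mar 2, 1749: 28 days (February has 28).
Mar 2, 1749 → Apr 2, 1749: 31 days (March has 31).
Apr 2, 1749 → May 2, 1749: 30 days (April has 30).
May 2, 1749 → Jun 2, 1749: 31 days (May has 31).
Jun 2, 1749 → Jun 6, 1749: 4 days.
Total: 1830 days.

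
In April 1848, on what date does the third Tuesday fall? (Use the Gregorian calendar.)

April 1, 1848 is a Saturday.
The first Tuesday is therefore April 4 (3 days later).
The third Tuesday is 4 + 2×7 = April 18.

April 18, 1848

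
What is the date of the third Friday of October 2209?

October 1, 2209 is a Sunday.
The first Friday is therefore October 6 (5 days later).
The third Friday is 6 + 2×7 = October 20.

October 20, 2209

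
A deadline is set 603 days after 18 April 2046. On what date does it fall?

December 12, 2047

+365 (one year) → Apr 18, 2047 (238 left).
Apr has 30 days: +13 → May 1, 2047 (225 left).
May has 31 days: +31 → Jun 1, 2047 (194 left).
Jun has 30 days: +30 → Jul 1, 2047 (164 left).
Jul has 31 days: +31 → Aug 1, 2047 (133 left).
Aug has 31 days: +31 → Sep 1, 2047 (102 left).
Sep has 30 days: +30 → Oct 1, 2047 (72 left).
Oct has 31 days: +31 → Nov 1, 2047 (41 left).
Nov has 30 days: +30 → Dec 1, 2047 (11 left).
+11 → Dec 12, 2047.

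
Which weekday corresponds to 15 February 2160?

Friday

Doomsday rule: the anchor day for the 2100s is Sunday. For year 60: 60÷12 = 5 r 0, and 0÷4 = 0, so 5+0+0 = 5.
Sunday + 5 ≡ Friday — that's 2160's doomsday.
In February the doomsday date is Feb 29 (2160 is a leap year (divisible by 4)).
Feb 15 is 14 days before Feb 29; 14 mod 7 = 0, so Friday − 0 = Friday.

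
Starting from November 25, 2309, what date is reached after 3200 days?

August 30, 2318

+365 (one year) → Nov 25, 2310 (2835 left).
+365 (one year) → Nov 25, 2311 (2470 left).
+366 (one year; includes Feb 29, 2312) → Nov 25, 2312 (2104 left).
+365 (one year) → Nov 25, 2313 (1739 left).
+365 (one year) → Nov 25, 2314 (1374 left).
+365 (one year) → Nov 25, 2315 (1009 left).
+366 (one year; includes Feb 29, 2316) → Nov 25, 2316 (643 left).
+365 (one year) → Nov 25, 2317 (278 left).
Nov has 30 days: +6 → Dec 1, 2317 (272 left).
Dec has 31 days: +31 → Jan 1, 2318 (241 left).
Jan has 31 days: +31 → Feb 1, 2318 (210 left).
Feb has 28 days: +28 → Mar 1, 2318 (182 left).
Mar has 31 days: +31 → Apr 1, 2318 (151 left).
Apr has 30 days: +30 → May 1, 2318 (121 left).
May has 31 days: +31 → Jun 1, 2318 (90 left).
Jun has 30 days: +30 → Jul 1, 2318 (60 left).
Jul has 31 days: +31 → Aug 1, 2318 (29 left).
+29 → Aug 30, 2318.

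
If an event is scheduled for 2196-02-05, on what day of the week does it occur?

Doomsday rule: the anchor day for the 2100s is Sunday. For year 96: 96÷12 = 8 r 0, and 0÷4 = 0, so 8+0+0 = 8.
Sunday + 8 ≡ Monday — that's 2196's doomsday.
In February the doomsday date is Feb 29 (2196 is a leap year (divisible by 4)).
Feb 5 is 24 days before Feb 29; 24 mod 7 = 3, so Monday − 3 = Friday.

Friday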